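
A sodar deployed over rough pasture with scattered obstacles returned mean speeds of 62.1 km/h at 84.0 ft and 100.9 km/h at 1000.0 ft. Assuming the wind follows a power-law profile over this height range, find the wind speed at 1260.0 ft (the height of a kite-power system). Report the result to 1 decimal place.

105.6 km/h

First find α: α = ln(V₂/V₁)/ln(z₂/z₁) = ln(100.9/62.1)/ln(1000.0/84.0) = 0.48538/2.47694 = 0.1960
Extrapolate from 1000.0 ft to 1260.0 ft: V₃ = 100.9 × (1260.0/1000.0)^0.1960 = 100.9 × 1.0463 = 105.5747 km/h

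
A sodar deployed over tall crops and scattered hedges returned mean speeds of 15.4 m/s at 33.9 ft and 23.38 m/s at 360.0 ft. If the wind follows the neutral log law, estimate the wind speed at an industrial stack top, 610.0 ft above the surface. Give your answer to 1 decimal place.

25.2 m/s

Log law: V ∝ ln(z/z₀). From the pair, with r = V₁/V₂ = 0.65868,
ln z₀ = (ln z₁ − r·ln z₂)/(1 − r) = (3.5234 − 0.65868×5.8861)/0.34132 = -1.0362 → z₀ = 0.3548 ft
V₃ = V₁ · ln(z₃/z₀)/ln(z₁/z₀) = 15.4 × 7.4496/4.5596 = 25.1611 m/s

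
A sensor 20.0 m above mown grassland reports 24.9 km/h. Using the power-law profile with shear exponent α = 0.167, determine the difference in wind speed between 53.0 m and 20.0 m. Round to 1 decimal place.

4.4 km/h

Power law: V₂ = V₁ · (z₂/z₁)^α = 24.9 × (2.6500)^0.167 = 29.3009 km/h
ΔV = 29.3009 − 24.9 = 4.4009 km/h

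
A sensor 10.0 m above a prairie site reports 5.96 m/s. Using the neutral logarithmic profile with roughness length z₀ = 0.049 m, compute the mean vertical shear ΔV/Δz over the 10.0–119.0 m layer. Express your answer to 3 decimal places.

0.025 m/s/m

Log law: V₂ = V₁ · ln(z₂/z₀)/ln(z₁/z₀) = 5.96 × 7.7951/5.3185 = 8.7352 m/s
ΔV/Δz = (8.7352 − 5.96)/(119.0 − 10.0) = 2.7752/109.0000 = 0.02546 m/s/m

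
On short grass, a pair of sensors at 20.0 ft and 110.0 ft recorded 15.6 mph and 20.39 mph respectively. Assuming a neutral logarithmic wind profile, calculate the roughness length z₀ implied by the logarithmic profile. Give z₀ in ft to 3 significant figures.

Log law: V(z) ∝ ln(z/z₀). With r = V₁/V₂ = 15.6/20.39 = 0.76508,
r · ln(z₂/z₀) = ln(z₁/z₀) ⇒ ln z₀ = (ln z₁ − r·ln z₂)/(1 − r)
ln z₀ = (2.99573 − 0.76508×4.70048) / 0.23492 = -2.5563
z₀ = exp(-2.5563) = 0.07759 ft

z₀ ≈ 0.0776 ft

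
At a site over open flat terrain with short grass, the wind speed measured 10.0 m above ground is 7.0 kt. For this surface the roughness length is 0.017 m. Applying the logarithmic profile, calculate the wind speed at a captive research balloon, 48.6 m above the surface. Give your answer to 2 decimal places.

Log law: V(z) ∝ ln(z/z₀), so V₂/V₁ = ln(z₂/z₀) / ln(z₁/z₀).
ln(48.6/0.017) = 7.9582, ln(10.0/0.017) = 6.3771
V₂ = 7.0 × 7.9582/6.3771 = 7.0 × 1.2479 = 8.7355 kt

8.74 kt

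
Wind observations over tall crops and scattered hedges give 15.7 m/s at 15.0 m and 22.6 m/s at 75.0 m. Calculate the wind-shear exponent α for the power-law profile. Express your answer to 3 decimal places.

Power law: V₂/V₁ = (z₂/z₁)^α ⇒ α = ln(V₂/V₁) / ln(z₂/z₁)
α = ln(22.6/15.7) / ln(75.0/15.0) = ln(1.4395) / ln(5.0000)
  = 0.36429 / 1.60944 = 0.22635

α ≈ 0.226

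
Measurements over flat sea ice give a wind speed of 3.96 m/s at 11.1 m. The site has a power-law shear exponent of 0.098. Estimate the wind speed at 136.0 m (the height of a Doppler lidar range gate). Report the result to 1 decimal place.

Power-law profile: V₂ = V₁ · (z₂/z₁)^α
V₂ = 3.96 × (136.0/11.1)^0.098 = 3.96 × (12.2523)^0.098
    = 3.96 × 1.2783 = 5.0622 m/s

5.1 m/s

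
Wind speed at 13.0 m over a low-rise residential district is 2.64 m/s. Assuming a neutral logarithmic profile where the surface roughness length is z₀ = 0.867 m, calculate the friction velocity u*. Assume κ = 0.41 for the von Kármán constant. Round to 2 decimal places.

Log law: V(z) = (u*/κ) · ln(z/z₀) ⇒ u* = κ · V / ln(z/z₀)
u* = 0.41 × 2.64 / ln(13.0/0.867) = 0.41 × 2.64 / 2.7077
   = 1.0824 / 2.7077 = 0.3998 m/s

u* ≈ 0.40 m/s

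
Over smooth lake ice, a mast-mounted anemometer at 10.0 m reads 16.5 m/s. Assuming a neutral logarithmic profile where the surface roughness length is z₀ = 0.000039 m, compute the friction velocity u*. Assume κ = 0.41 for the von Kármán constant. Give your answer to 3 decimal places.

u* ≈ 0.543 m/s

Log law: V(z) = (u*/κ) · ln(z/z₀) ⇒ u* = κ · V / ln(z/z₀)
u* = 0.41 × 16.5 / ln(10.0/0.000039) = 0.41 × 16.5 / 12.4545
   = 6.7650 / 12.4545 = 0.5432 m/s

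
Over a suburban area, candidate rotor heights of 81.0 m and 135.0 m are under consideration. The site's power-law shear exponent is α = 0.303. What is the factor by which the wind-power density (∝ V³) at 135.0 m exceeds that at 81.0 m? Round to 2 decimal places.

Speed ratio: V_B/V_A = (z_B/z_A)^α = (135.0/81.0)^0.303 = (1.6667)^0.303 = 1.16740
Power-density ratio: P_B/P_A = (V_B/V_A)³ = (1.16740)³ = 1.59096

1.59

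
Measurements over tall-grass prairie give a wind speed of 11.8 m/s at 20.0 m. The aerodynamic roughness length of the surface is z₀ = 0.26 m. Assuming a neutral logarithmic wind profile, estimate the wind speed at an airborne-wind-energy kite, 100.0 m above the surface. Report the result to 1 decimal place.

Log law: V(z) ∝ ln(z/z₀), so V₂/V₁ = ln(z₂/z₀) / ln(z₁/z₀).
ln(100.0/0.26) = 5.9522, ln(20.0/0.26) = 4.3428
V₂ = 11.8 × 5.9522/4.3428 = 11.8 × 1.3706 = 16.1731 m/s

16.2 m/s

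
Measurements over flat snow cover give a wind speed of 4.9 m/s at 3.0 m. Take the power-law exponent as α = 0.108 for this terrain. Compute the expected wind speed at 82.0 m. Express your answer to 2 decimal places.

7.00 m/s

Power-law profile: V₂ = V₁ · (z₂/z₁)^α
V₂ = 4.9 × (82.0/3.0)^0.108 = 4.9 × (27.3333)^0.108
    = 4.9 × 1.4294 = 7.0042 m/s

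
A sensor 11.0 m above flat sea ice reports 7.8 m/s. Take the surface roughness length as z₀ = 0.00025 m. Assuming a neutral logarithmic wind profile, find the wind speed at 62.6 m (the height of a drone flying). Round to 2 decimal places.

9.07 m/s

Log law: V(z) ∝ ln(z/z₀), so V₂/V₁ = ln(z₂/z₀) / ln(z₁/z₀).
ln(62.6/0.00025) = 12.4308, ln(11.0/0.00025) = 10.6919
V₂ = 7.8 × 12.4308/10.6919 = 7.8 × 1.1626 = 9.0685 m/s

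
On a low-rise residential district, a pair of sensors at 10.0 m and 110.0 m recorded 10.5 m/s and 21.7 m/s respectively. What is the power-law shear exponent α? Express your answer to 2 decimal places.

α ≈ 0.30

Power law: V₂/V₁ = (z₂/z₁)^α ⇒ α = ln(V₂/V₁) / ln(z₂/z₁)
α = ln(21.7/10.5) / ln(110.0/10.0) = ln(2.0667) / ln(11.0000)
  = 0.72594 / 2.39790 = 0.30274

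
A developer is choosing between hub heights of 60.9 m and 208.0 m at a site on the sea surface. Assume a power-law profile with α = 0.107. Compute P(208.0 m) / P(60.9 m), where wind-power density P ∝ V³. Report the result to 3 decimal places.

Speed ratio: V_B/V_A = (z_B/z_A)^α = (208.0/60.9)^0.107 = (3.4154)^0.107 = 1.14046
Power-density ratio: P_B/P_A = (V_B/V_A)³ = (1.14046)³ = 1.48332

1.483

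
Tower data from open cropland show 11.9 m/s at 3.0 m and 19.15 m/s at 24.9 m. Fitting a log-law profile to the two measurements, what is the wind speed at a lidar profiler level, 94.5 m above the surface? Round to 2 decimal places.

23.72 m/s

Log law: V ∝ ln(z/z₀). From the pair, with r = V₁/V₂ = 0.62141,
ln z₀ = (ln z₁ − r·ln z₂)/(1 − r) = (1.0986 − 0.62141×3.2149)/0.37859 = -2.3750 → z₀ = 0.09302 m
V₃ = V₁ · ln(z₃/z₀)/ln(z₁/z₀) = 11.9 × 6.9236/3.4736 = 23.7192 m/s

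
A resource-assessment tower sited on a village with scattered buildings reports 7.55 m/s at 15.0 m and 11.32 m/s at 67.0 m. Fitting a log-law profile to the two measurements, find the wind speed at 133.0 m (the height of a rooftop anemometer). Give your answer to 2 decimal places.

Log law: V ∝ ln(z/z₀). From the pair, with r = V₁/V₂ = 0.66696,
ln z₀ = (ln z₁ − r·ln z₂)/(1 − r) = (2.7081 − 0.66696×4.2047)/0.33304 = -0.2892 → z₀ = 0.7489 m
V₃ = V₁ · ln(z₃/z₀)/ln(z₁/z₀) = 7.55 × 5.1796/2.9973 = 13.0471 m/s

13.05 m/s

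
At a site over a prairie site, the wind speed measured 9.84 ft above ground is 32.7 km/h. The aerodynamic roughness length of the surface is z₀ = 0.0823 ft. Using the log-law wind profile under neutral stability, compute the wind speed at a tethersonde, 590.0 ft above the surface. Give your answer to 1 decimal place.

Log law: V(z) ∝ ln(z/z₀), so V₂/V₁ = ln(z₂/z₀) / ln(z₁/z₀).
ln(590.0/0.0823) = 8.8775, ln(9.84/0.0823) = 4.7838
V₂ = 32.7 × 8.8775/4.7838 = 32.7 × 1.8557 = 60.6823 km/h

60.7 km/h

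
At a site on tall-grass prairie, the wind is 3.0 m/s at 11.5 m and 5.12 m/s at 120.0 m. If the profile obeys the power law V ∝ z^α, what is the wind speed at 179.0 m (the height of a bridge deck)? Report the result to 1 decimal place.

First find α: α = ln(V₂/V₁)/ln(z₂/z₁) = ln(5.12/3.0)/ln(120.0/11.5) = 0.53454/2.34514 = 0.2279
Extrapolate from 120.0 m to 179.0 m: V₃ = 5.12 × (179.0/120.0)^0.2279 = 5.12 × 1.0954 = 5.6086 m/s

5.6 m/s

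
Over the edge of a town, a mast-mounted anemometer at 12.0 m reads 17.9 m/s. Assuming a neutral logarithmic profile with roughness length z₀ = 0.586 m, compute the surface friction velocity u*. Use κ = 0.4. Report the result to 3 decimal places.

Log law: V(z) = (u*/κ) · ln(z/z₀) ⇒ u* = κ · V / ln(z/z₀)
u* = 0.4 × 17.9 / ln(12.0/0.586) = 0.4 × 17.9 / 3.0193
   = 7.1600 / 3.0193 = 2.3714 m/s

u* ≈ 2.371 m/s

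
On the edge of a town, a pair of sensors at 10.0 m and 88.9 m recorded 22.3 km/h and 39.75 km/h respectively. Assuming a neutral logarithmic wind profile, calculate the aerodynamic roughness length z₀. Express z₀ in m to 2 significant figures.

Log law: V(z) ∝ ln(z/z₀). With r = V₁/V₂ = 22.3/39.75 = 0.56101,
r · ln(z₂/z₀) = ln(z₁/z₀) ⇒ ln z₀ = (ln z₁ − r·ln z₂)/(1 − r)
ln z₀ = (2.30259 − 0.56101×4.48751) / 0.43899 = -0.4896
z₀ = exp(-0.4896) = 0.6129 m

z₀ ≈ 0.61 m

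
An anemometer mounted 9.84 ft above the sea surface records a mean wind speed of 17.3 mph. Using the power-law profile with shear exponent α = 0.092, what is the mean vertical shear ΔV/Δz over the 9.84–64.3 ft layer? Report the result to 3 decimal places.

Power law: V₂ = V₁ · (z₂/z₁)^α = 17.3 × (6.5346)^0.092 = 20.5611 mph
ΔV/Δz = (20.5611 − 17.3)/(64.3 − 9.84) = 3.2611/54.4600 = 0.05988 mph/ft

0.060 mph/ft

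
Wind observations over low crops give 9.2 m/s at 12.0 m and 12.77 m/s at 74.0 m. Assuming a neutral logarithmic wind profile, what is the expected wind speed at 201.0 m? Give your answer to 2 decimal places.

14.73 m/s

Log law: V ∝ ln(z/z₀). From the pair, with r = V₁/V₂ = 0.72044,
ln z₀ = (ln z₁ − r·ln z₂)/(1 − r) = (2.4849 − 0.72044×4.3041)/0.27956 = -2.2031 → z₀ = 0.1105 m
V₃ = V₁ · ln(z₃/z₀)/ln(z₁/z₀) = 9.2 × 7.5064/4.6880 = 14.7310 m/s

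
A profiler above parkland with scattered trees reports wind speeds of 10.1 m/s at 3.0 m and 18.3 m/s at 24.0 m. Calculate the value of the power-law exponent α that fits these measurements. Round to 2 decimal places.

α ≈ 0.29

Power law: V₂/V₁ = (z₂/z₁)^α ⇒ α = ln(V₂/V₁) / ln(z₂/z₁)
α = ln(18.3/10.1) / ln(24.0/3.0) = ln(1.8119) / ln(8.0000)
  = 0.59437 / 2.07944 = 0.28583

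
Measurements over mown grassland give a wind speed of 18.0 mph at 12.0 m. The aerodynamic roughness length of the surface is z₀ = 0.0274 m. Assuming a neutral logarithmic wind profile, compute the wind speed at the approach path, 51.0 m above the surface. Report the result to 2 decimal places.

Log law: V(z) ∝ ln(z/z₀), so V₂/V₁ = ln(z₂/z₀) / ln(z₁/z₀).
ln(51.0/0.0274) = 7.5290, ln(12.0/0.0274) = 6.0821
V₂ = 18.0 × 7.5290/6.0821 = 18.0 × 1.2379 = 22.2821 mph

22.28 mph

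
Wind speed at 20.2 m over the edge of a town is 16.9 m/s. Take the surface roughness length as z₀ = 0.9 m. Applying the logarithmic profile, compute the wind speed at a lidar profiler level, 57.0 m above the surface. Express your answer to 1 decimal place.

Log law: V(z) ∝ ln(z/z₀), so V₂/V₁ = ln(z₂/z₀) / ln(z₁/z₀).
ln(57.0/0.9) = 4.1484, ln(20.2/0.9) = 3.1110
V₂ = 16.9 × 4.1484/3.1110 = 16.9 × 1.3334 = 22.5353 m/s

22.5 m/s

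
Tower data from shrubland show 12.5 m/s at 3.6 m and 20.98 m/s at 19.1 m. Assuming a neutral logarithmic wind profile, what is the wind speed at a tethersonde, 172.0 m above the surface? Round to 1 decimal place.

Log law: V ∝ ln(z/z₀). From the pair, with r = V₁/V₂ = 0.59581,
ln z₀ = (ln z₁ − r·ln z₂)/(1 − r) = (1.2809 − 0.59581×2.9497)/0.40419 = -1.1789 → z₀ = 0.3076 m
V₃ = V₁ · ln(z₃/z₀)/ln(z₁/z₀) = 12.5 × 6.3264/2.4598 = 32.1484 m/s

32.1 m/s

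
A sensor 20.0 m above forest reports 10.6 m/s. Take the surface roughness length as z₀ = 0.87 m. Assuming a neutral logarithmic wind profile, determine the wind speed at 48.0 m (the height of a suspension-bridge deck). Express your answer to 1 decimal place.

13.6 m/s

Log law: V(z) ∝ ln(z/z₀), so V₂/V₁ = ln(z₂/z₀) / ln(z₁/z₀).
ln(48.0/0.87) = 4.0105, ln(20.0/0.87) = 3.1350
V₂ = 10.6 × 4.0105/3.1350 = 10.6 × 1.2793 = 13.5601 m/s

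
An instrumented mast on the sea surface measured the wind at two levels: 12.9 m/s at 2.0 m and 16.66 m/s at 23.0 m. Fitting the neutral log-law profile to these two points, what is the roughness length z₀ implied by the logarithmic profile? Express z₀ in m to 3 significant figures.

Log law: V(z) ∝ ln(z/z₀). With r = V₁/V₂ = 12.9/16.66 = 0.77431,
r · ln(z₂/z₀) = ln(z₁/z₀) ⇒ ln z₀ = (ln z₁ − r·ln z₂)/(1 − r)
ln z₀ = (0.69315 − 0.77431×3.13549) / 0.22569 = -7.6862
z₀ = exp(-7.6862) = 0.0004591 m

z₀ ≈ 0.000459 m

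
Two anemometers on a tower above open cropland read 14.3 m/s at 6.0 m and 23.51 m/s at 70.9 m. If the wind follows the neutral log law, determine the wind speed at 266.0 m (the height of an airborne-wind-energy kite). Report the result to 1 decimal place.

Log law: V ∝ ln(z/z₀). From the pair, with r = V₁/V₂ = 0.60825,
ln z₀ = (ln z₁ − r·ln z₂)/(1 − r) = (1.7918 − 0.60825×4.2613)/0.39175 = -2.0426 → z₀ = 0.1297 m
V₃ = V₁ · ln(z₃/z₀)/ln(z₁/z₀) = 14.3 × 7.6260/3.8343 = 28.4412 m/s

28.4 m/s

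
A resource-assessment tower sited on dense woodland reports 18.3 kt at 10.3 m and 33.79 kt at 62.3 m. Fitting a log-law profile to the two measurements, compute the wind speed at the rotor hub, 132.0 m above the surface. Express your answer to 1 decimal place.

40.3 kt

Log law: V ∝ ln(z/z₀). From the pair, with r = V₁/V₂ = 0.54158,
ln z₀ = (ln z₁ − r·ln z₂)/(1 − r) = (2.3321 − 0.54158×4.1320)/0.45842 = 0.2058 → z₀ = 1.229 m
V₃ = V₁ · ln(z₃/z₀)/ln(z₁/z₀) = 18.3 × 4.6770/2.1263 = 40.2521 kt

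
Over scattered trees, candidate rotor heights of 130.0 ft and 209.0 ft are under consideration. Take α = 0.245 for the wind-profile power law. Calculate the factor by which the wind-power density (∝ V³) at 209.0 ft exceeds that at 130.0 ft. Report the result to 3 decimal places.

1.418

Speed ratio: V_B/V_A = (z_B/z_A)^α = (209.0/130.0)^0.245 = (1.6077)^0.245 = 1.12336
Power-density ratio: P_B/P_A = (V_B/V_A)³ = (1.12336)³ = 1.41762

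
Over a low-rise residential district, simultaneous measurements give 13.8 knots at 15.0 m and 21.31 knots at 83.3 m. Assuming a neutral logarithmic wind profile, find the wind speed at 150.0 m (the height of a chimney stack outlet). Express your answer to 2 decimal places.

23.89 knots

Log law: V ∝ ln(z/z₀). From the pair, with r = V₁/V₂ = 0.64758,
ln z₀ = (ln z₁ − r·ln z₂)/(1 − r) = (2.7081 − 0.64758×4.4224)/0.35242 = -0.4422 → z₀ = 0.6426 m
V₃ = V₁ · ln(z₃/z₀)/ln(z₁/z₀) = 13.8 × 5.4529/3.1503 = 23.8866 knots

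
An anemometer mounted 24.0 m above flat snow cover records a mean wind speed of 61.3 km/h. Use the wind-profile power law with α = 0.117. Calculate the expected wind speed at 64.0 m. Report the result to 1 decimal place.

68.8 km/h

Power-law profile: V₂ = V₁ · (z₂/z₁)^α
V₂ = 61.3 × (64.0/24.0)^0.117 = 61.3 × (2.6667)^0.117
    = 61.3 × 1.1216 = 68.7541 km/h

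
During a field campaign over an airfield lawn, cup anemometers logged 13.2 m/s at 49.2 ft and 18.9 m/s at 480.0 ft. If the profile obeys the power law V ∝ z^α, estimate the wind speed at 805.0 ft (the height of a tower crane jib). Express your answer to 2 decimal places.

First find α: α = ln(V₂/V₁)/ln(z₂/z₁) = ln(18.9/13.2)/ln(480.0/49.2) = 0.35895/2.27789 = 0.1576
Extrapolate from 480.0 ft to 805.0 ft: V₃ = 18.9 × (805.0/480.0)^0.1576 = 18.9 × 1.0849 = 20.5044 m/s

20.50 m/s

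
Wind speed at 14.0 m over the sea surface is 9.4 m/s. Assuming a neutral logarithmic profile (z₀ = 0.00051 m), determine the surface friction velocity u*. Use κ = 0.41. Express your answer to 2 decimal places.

Log law: V(z) = (u*/κ) · ln(z/z₀) ⇒ u* = κ · V / ln(z/z₀)
u* = 0.41 × 9.4 / ln(14.0/0.00051) = 0.41 × 9.4 / 10.2202
   = 3.8540 / 10.2202 = 0.3771 m/s

u* ≈ 0.38 m/s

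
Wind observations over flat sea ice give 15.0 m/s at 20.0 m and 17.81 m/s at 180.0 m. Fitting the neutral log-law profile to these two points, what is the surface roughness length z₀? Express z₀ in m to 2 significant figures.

z₀ ≈ 0.00016 m

Log law: V(z) ∝ ln(z/z₀). With r = V₁/V₂ = 15.0/17.81 = 0.84222,
r · ln(z₂/z₀) = ln(z₁/z₀) ⇒ ln z₀ = (ln z₁ − r·ln z₂)/(1 − r)
ln z₀ = (2.99573 − 0.84222×5.19296) / 0.15778 = -8.7332
z₀ = exp(-8.7332) = 0.0001611 m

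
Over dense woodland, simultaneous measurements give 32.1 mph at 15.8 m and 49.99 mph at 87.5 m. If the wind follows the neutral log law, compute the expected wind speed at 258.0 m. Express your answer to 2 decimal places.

61.29 mph

Log law: V ∝ ln(z/z₀). From the pair, with r = V₁/V₂ = 0.64213,
ln z₀ = (ln z₁ − r·ln z₂)/(1 − r) = (2.7600 − 0.64213×4.4716)/0.35787 = -0.3112 → z₀ = 0.7326 m
V₃ = V₁ · ln(z₃/z₀)/ln(z₁/z₀) = 32.1 × 5.8641/3.0712 = 61.2920 mph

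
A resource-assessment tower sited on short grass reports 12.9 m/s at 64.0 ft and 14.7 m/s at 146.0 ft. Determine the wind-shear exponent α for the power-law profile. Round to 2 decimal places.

Power law: V₂/V₁ = (z₂/z₁)^α ⇒ α = ln(V₂/V₁) / ln(z₂/z₁)
α = ln(14.7/12.9) / ln(146.0/64.0) = ln(1.1395) / ln(2.2812)
  = 0.13062 / 0.82472 = 0.15838

α ≈ 0.16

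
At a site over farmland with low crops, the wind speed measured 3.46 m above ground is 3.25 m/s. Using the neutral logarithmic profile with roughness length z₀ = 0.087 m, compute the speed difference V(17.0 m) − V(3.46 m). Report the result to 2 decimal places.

1.40 m/s

Log law: V₂ = V₁ · ln(z₂/z₀)/ln(z₁/z₀) = 3.25 × 5.2751/3.6831 = 4.6547 m/s
ΔV = 4.6547 − 3.25 = 1.4047 m/s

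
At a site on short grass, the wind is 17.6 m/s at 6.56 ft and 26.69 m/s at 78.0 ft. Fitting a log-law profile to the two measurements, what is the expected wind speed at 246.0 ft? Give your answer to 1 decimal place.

30.9 m/s

Log law: V ∝ ln(z/z₀). From the pair, with r = V₁/V₂ = 0.65942,
ln z₀ = (ln z₁ − r·ln z₂)/(1 − r) = (1.8810 − 0.65942×4.3567)/0.34058 = -2.9125 → z₀ = 0.05434 ft
V₃ = V₁ · ln(z₃/z₀)/ln(z₁/z₀) = 17.6 × 8.4178/4.7935 = 30.9074 m/s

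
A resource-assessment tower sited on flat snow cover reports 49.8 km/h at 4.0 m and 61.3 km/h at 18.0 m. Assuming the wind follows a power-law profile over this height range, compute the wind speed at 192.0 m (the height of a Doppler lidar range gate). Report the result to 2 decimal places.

85.01 km/h

First find α: α = ln(V₂/V₁)/ln(z₂/z₁) = ln(61.3/49.8)/ln(18.0/4.0) = 0.20776/1.50408 = 0.1381
Extrapolate from 18.0 m to 192.0 m: V₃ = 61.3 × (192.0/18.0)^0.1381 = 61.3 × 1.3868 = 85.0093 km/h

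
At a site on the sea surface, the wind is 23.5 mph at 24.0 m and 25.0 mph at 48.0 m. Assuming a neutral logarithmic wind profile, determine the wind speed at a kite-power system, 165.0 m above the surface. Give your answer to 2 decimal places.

27.67 mph

Log law: V ∝ ln(z/z₀). From the pair, with r = V₁/V₂ = 0.94000,
ln z₀ = (ln z₁ − r·ln z₂)/(1 − r) = (3.1781 − 0.94000×3.8712)/0.06000 = -7.6813 → z₀ = 0.0004614 m
V₃ = V₁ · ln(z₃/z₀)/ln(z₁/z₀) = 23.5 × 12.7872/10.8593 = 27.6720 mph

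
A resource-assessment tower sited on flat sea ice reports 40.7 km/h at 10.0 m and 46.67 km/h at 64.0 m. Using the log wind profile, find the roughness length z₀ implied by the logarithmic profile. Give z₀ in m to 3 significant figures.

Log law: V(z) ∝ ln(z/z₀). With r = V₁/V₂ = 40.7/46.67 = 0.87208,
r · ln(z₂/z₀) = ln(z₁/z₀) ⇒ ln z₀ = (ln z₁ − r·ln z₂)/(1 − r)
ln z₀ = (2.30259 − 0.87208×4.15888) / 0.12792 = -10.3526
z₀ = exp(-10.3526) = 0.00003191 m

z₀ ≈ 0.0000319 m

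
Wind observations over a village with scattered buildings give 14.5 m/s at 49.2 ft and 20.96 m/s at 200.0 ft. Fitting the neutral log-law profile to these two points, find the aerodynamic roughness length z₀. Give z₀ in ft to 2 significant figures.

Log law: V(z) ∝ ln(z/z₀). With r = V₁/V₂ = 14.5/20.96 = 0.69179,
r · ln(z₂/z₀) = ln(z₁/z₀) ⇒ ln z₀ = (ln z₁ − r·ln z₂)/(1 − r)
ln z₀ = (3.89589 − 0.69179×5.29832) / 0.30821 = 0.7480
z₀ = exp(0.7480) = 2.113 ft

z₀ ≈ 2.1 ft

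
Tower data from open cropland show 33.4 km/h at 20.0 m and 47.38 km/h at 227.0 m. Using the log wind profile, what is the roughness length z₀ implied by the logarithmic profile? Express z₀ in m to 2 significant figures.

z₀ ≈ 0.060 m

Log law: V(z) ∝ ln(z/z₀). With r = V₁/V₂ = 33.4/47.38 = 0.70494,
r · ln(z₂/z₀) = ln(z₁/z₀) ⇒ ln z₀ = (ln z₁ − r·ln z₂)/(1 − r)
ln z₀ = (2.99573 − 0.70494×5.42495) / 0.29506 = -2.8080
z₀ = exp(-2.8080) = 0.06033 m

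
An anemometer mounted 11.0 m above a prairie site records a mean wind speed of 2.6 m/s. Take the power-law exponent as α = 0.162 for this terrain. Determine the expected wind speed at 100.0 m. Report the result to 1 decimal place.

Power-law profile: V₂ = V₁ · (z₂/z₁)^α
V₂ = 2.6 × (100.0/11.0)^0.162 = 2.6 × (9.0909)^0.162
    = 2.6 × 1.4299 = 3.7176 m/s

3.7 m/s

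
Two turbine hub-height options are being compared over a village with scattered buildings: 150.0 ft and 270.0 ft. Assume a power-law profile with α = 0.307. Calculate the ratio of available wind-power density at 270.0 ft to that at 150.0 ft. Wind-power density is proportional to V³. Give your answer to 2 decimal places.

Speed ratio: V_B/V_A = (z_B/z_A)^α = (270.0/150.0)^0.307 = (1.8000)^0.307 = 1.19776
Power-density ratio: P_B/P_A = (V_B/V_A)³ = (1.19776)³ = 1.71833

1.72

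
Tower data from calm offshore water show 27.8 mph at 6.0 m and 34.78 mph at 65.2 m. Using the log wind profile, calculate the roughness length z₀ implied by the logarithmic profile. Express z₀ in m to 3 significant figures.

z₀ ≈ 0.000448 m

Log law: V(z) ∝ ln(z/z₀). With r = V₁/V₂ = 27.8/34.78 = 0.79931,
r · ln(z₂/z₀) = ln(z₁/z₀) ⇒ ln z₀ = (ln z₁ − r·ln z₂)/(1 − r)
ln z₀ = (1.79176 − 0.79931×4.17746) / 0.20069 = -7.7100
z₀ = exp(-7.7100) = 0.0004483 m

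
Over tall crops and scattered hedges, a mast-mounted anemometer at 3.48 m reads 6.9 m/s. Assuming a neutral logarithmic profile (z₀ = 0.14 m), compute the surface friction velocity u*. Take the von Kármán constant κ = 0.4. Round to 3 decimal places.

Log law: V(z) = (u*/κ) · ln(z/z₀) ⇒ u* = κ · V / ln(z/z₀)
u* = 0.4 × 6.9 / ln(3.48/0.14) = 0.4 × 6.9 / 3.2131
   = 2.7600 / 3.2131 = 0.8590 m/s

u* ≈ 0.859 m/s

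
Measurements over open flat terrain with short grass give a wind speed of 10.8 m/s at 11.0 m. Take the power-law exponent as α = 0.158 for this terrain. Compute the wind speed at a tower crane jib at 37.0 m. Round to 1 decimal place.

Power-law profile: V₂ = V₁ · (z₂/z₁)^α
V₂ = 10.8 × (37.0/11.0)^0.158 = 10.8 × (3.3636)^0.158
    = 10.8 × 1.2113 = 13.0816 m/s

13.1 m/s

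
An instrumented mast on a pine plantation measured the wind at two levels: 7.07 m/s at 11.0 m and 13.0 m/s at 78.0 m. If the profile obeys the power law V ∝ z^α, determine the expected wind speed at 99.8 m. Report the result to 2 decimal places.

First find α: α = ln(V₂/V₁)/ln(z₂/z₁) = ln(13.0/7.07)/ln(78.0/11.0) = 0.60909/1.95881 = 0.3109
Extrapolate from 78.0 m to 99.8 m: V₃ = 13.0 × (99.8/78.0)^0.3109 = 13.0 × 1.0796 = 14.0354 m/s

14.04 m/s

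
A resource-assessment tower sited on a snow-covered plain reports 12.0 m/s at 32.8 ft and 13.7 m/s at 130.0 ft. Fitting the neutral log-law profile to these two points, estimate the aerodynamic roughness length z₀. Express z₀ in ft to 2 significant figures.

z₀ ≈ 0.0020 ft

Log law: V(z) ∝ ln(z/z₀). With r = V₁/V₂ = 12.0/13.7 = 0.87591,
r · ln(z₂/z₀) = ln(z₁/z₀) ⇒ ln z₀ = (ln z₁ − r·ln z₂)/(1 − r)
ln z₀ = (3.49043 − 0.87591×4.86753) / 0.12409 = -6.2303
z₀ = exp(-6.2303) = 0.001969 ft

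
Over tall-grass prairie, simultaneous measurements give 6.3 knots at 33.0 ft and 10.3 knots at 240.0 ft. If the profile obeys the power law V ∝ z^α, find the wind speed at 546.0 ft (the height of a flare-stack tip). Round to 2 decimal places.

12.63 knots

First find α: α = ln(V₂/V₁)/ln(z₂/z₁) = ln(10.3/6.3)/ln(240.0/33.0) = 0.49159/1.98413 = 0.2478
Extrapolate from 240.0 ft to 546.0 ft: V₃ = 10.3 × (546.0/240.0)^0.2478 = 10.3 × 1.2259 = 12.6265 knots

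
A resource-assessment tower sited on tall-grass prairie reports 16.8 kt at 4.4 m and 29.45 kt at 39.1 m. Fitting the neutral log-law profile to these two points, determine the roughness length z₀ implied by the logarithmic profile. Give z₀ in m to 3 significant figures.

Log law: V(z) ∝ ln(z/z₀). With r = V₁/V₂ = 16.8/29.45 = 0.57046,
r · ln(z₂/z₀) = ln(z₁/z₀) ⇒ ln z₀ = (ln z₁ − r·ln z₂)/(1 − r)
ln z₀ = (1.48160 − 0.57046×3.66612) / 0.42954 = -1.4196
z₀ = exp(-1.4196) = 0.2418 m

z₀ ≈ 0.242 m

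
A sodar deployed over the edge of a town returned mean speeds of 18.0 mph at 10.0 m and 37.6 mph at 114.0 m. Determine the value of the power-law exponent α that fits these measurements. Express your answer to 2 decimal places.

Power law: V₂/V₁ = (z₂/z₁)^α ⇒ α = ln(V₂/V₁) / ln(z₂/z₁)
α = ln(37.6/18.0) / ln(114.0/10.0) = ln(2.0889) / ln(11.4000)
  = 0.73663 / 2.43361 = 0.30269

α ≈ 0.30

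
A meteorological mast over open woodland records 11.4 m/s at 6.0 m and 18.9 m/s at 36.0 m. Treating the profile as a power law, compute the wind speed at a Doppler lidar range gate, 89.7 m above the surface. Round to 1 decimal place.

First find α: α = ln(V₂/V₁)/ln(z₂/z₁) = ln(18.9/11.4)/ln(36.0/6.0) = 0.50555/1.79176 = 0.2822
Extrapolate from 36.0 m to 89.7 m: V₃ = 18.9 × (89.7/36.0)^0.2822 = 18.9 × 1.2938 = 24.4530 m/s

24.5 m/s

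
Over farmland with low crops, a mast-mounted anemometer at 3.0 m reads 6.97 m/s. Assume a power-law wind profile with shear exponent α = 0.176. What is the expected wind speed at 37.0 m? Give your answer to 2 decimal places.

Power-law profile: V₂ = V₁ · (z₂/z₁)^α
V₂ = 6.97 × (37.0/3.0)^0.176 = 6.97 × (12.3333)^0.176
    = 6.97 × 1.5561 = 10.8458 m/s

10.85 m/s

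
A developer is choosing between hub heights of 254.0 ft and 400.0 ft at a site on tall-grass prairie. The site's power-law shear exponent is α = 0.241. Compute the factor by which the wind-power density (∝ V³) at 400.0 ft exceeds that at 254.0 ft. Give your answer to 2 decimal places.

1.39

Speed ratio: V_B/V_A = (z_B/z_A)^α = (400.0/254.0)^0.241 = (1.5748)^0.241 = 1.11566
Power-density ratio: P_B/P_A = (V_B/V_A)³ = (1.11566)³ = 1.38866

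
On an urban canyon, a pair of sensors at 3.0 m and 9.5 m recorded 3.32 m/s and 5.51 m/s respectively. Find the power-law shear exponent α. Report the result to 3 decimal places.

Power law: V₂/V₁ = (z₂/z₁)^α ⇒ α = ln(V₂/V₁) / ln(z₂/z₁)
α = ln(5.51/3.32) / ln(9.5/3.0) = ln(1.6596) / ln(3.1667)
  = 0.50660 / 1.15268 = 0.43950

α ≈ 0.439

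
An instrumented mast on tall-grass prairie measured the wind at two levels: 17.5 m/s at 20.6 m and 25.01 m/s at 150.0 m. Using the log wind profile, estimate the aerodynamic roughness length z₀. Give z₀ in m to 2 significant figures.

Log law: V(z) ∝ ln(z/z₀). With r = V₁/V₂ = 17.5/25.01 = 0.69972,
r · ln(z₂/z₀) = ln(z₁/z₀) ⇒ ln z₀ = (ln z₁ − r·ln z₂)/(1 − r)
ln z₀ = (3.02529 − 0.69972×5.01064) / 0.30028 = -1.6010
z₀ = exp(-1.6010) = 0.2017 m

z₀ ≈ 0.20 m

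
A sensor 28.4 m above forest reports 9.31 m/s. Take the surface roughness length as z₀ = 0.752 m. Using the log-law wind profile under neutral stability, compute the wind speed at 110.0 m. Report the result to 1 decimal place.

Log law: V(z) ∝ ln(z/z₀), so V₂/V₁ = ln(z₂/z₀) / ln(z₁/z₀).
ln(110.0/0.752) = 4.9855, ln(28.4/0.752) = 3.6314
V₂ = 9.31 × 4.9855/3.6314 = 9.31 × 1.3729 = 12.7815 m/s

12.8 m/s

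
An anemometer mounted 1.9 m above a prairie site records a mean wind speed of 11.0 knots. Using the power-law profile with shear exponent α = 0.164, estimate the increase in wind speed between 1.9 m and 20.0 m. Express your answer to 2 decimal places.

5.18 knots

Power law: V₂ = V₁ · (z₂/z₁)^α = 11.0 × (10.5263)^0.164 = 16.1825 knots
ΔV = 16.1825 − 11.0 = 5.1825 knots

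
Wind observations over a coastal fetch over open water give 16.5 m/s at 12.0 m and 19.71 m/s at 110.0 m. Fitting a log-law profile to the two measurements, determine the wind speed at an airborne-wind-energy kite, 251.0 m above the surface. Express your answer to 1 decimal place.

Log law: V ∝ ln(z/z₀). From the pair, with r = V₁/V₂ = 0.83714,
ln z₀ = (ln z₁ − r·ln z₂)/(1 − r) = (2.4849 − 0.83714×4.7005)/0.16286 = -8.9036 → z₀ = 0.0001359 m
V₃ = V₁ · ln(z₃/z₀)/ln(z₁/z₀) = 16.5 × 14.4290/11.3885 = 20.9052 m/s

20.9 m/s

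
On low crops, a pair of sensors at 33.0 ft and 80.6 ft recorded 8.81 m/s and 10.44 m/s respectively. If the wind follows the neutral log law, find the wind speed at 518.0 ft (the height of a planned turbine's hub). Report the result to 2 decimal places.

Log law: V ∝ ln(z/z₀). From the pair, with r = V₁/V₂ = 0.84387,
ln z₀ = (ln z₁ − r·ln z₂)/(1 − r) = (3.4965 − 0.84387×4.3895)/0.15613 = -1.3300 → z₀ = 0.2645 ft
V₃ = V₁ · ln(z₃/z₀)/ln(z₁/z₀) = 8.81 × 7.5800/4.8265 = 13.8360 m/s

13.84 m/s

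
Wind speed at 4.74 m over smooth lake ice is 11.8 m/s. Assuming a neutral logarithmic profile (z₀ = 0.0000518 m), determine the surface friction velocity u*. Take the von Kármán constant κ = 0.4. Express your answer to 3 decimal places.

u* ≈ 0.413 m/s

Log law: V(z) = (u*/κ) · ln(z/z₀) ⇒ u* = κ · V / ln(z/z₀)
u* = 0.4 × 11.8 / ln(4.74/0.0000518) = 0.4 × 11.8 / 11.4242
   = 4.7200 / 11.4242 = 0.4132 m/s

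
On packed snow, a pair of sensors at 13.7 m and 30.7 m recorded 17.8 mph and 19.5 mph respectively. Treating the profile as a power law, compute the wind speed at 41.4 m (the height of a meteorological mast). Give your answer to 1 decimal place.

First find α: α = ln(V₂/V₁)/ln(z₂/z₁) = ln(19.5/17.8)/ln(30.7/13.7) = 0.09122/0.80687 = 0.1130
Extrapolate from 30.7 m to 41.4 m: V₃ = 19.5 × (41.4/30.7)^0.1130 = 19.5 × 1.0344 = 20.1704 mph

20.2 mph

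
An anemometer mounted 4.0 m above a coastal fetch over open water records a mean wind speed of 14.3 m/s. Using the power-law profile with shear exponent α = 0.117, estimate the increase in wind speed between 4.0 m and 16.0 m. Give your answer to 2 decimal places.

2.52 m/s

Power law: V₂ = V₁ · (z₂/z₁)^α = 14.3 × (4.0000)^0.117 = 16.8181 m/s
ΔV = 16.8181 − 14.3 = 2.5181 m/s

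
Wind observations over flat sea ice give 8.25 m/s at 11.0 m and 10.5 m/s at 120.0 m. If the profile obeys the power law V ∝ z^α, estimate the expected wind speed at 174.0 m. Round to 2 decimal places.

10.90 m/s

First find α: α = ln(V₂/V₁)/ln(z₂/z₁) = ln(10.5/8.25)/ln(120.0/11.0) = 0.24116/2.38960 = 0.1009
Extrapolate from 120.0 m to 174.0 m: V₃ = 10.5 × (174.0/120.0)^0.1009 = 10.5 × 1.0382 = 10.9012 m/s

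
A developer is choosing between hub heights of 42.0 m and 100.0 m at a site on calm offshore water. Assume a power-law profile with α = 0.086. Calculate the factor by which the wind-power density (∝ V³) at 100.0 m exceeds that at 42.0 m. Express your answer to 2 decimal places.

Speed ratio: V_B/V_A = (z_B/z_A)^α = (100.0/42.0)^0.086 = (2.3810)^0.086 = 1.07746
Power-density ratio: P_B/P_A = (V_B/V_A)³ = (1.07746)³ = 1.25084

1.25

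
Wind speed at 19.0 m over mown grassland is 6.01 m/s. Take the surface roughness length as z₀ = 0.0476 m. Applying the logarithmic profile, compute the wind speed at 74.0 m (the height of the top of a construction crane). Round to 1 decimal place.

Log law: V(z) ∝ ln(z/z₀), so V₂/V₁ = ln(z₂/z₀) / ln(z₁/z₀).
ln(74.0/0.0476) = 7.3490, ln(19.0/0.0476) = 5.9894
V₂ = 6.01 × 7.3490/5.9894 = 6.01 × 1.2270 = 7.3743 m/s

7.4 m/s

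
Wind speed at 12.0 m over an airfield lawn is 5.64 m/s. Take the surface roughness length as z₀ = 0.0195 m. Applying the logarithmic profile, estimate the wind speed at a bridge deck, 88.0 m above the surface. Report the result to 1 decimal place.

7.4 m/s

Log law: V(z) ∝ ln(z/z₀), so V₂/V₁ = ln(z₂/z₀) / ln(z₁/z₀).
ln(88.0/0.0195) = 8.4147, ln(12.0/0.0195) = 6.4222
V₂ = 5.64 × 8.4147/6.4222 = 5.64 × 1.3102 = 7.3897 m/s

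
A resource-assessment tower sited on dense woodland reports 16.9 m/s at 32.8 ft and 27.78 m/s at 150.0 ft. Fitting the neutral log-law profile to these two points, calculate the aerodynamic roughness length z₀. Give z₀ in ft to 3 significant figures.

z₀ ≈ 3.09 ft

Log law: V(z) ∝ ln(z/z₀). With r = V₁/V₂ = 16.9/27.78 = 0.60835,
r · ln(z₂/z₀) = ln(z₁/z₀) ⇒ ln z₀ = (ln z₁ − r·ln z₂)/(1 − r)
ln z₀ = (3.49043 − 0.60835×5.01064) / 0.39165 = 1.1291
z₀ = exp(1.1291) = 3.093 ft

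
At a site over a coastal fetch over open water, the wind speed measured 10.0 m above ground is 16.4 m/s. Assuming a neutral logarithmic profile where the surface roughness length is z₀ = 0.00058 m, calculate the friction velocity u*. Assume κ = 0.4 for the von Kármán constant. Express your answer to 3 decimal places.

Log law: V(z) = (u*/κ) · ln(z/z₀) ⇒ u* = κ · V / ln(z/z₀)
u* = 0.4 × 16.4 / ln(10.0/0.00058) = 0.4 × 16.4 / 9.7551
   = 6.5600 / 9.7551 = 0.6725 m/s

u* ≈ 0.672 m/s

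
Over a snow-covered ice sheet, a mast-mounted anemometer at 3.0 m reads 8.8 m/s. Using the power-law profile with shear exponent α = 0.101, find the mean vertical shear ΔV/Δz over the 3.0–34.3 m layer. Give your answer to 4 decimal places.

0.0784 m/s/m

Power law: V₂ = V₁ · (z₂/z₁)^α = 8.8 × (11.4333)^0.101 = 11.2553 m/s
ΔV/Δz = (11.2553 − 8.8)/(34.3 − 3.0) = 2.4553/31.3000 = 0.07844 m/s/m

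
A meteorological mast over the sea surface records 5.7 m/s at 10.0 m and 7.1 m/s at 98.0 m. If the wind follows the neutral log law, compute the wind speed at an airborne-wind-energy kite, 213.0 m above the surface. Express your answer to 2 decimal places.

Log law: V ∝ ln(z/z₀). From the pair, with r = V₁/V₂ = 0.80282,
ln z₀ = (ln z₁ − r·ln z₂)/(1 − r) = (2.3026 − 0.80282×4.5850)/0.19718 = -6.9900 → z₀ = 0.0009211 m
V₃ = V₁ · ln(z₃/z₀)/ln(z₁/z₀) = 5.7 × 12.3513/9.2926 = 7.5762 m/s

7.58 m/s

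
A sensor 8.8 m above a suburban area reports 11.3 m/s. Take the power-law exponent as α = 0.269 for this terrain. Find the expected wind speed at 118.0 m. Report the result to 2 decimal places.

22.72 m/s

Power-law profile: V₂ = V₁ · (z₂/z₁)^α
V₂ = 11.3 × (118.0/8.8)^0.269 = 11.3 × (13.4091)^0.269
    = 11.3 × 2.0103 = 22.7169 m/s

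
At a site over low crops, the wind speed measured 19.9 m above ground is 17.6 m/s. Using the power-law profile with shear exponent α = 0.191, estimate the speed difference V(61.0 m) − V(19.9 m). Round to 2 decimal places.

Power law: V₂ = V₁ · (z₂/z₁)^α = 17.6 × (3.0653)^0.191 = 21.7987 m/s
ΔV = 21.7987 − 17.6 = 4.1987 m/s

4.20 m/s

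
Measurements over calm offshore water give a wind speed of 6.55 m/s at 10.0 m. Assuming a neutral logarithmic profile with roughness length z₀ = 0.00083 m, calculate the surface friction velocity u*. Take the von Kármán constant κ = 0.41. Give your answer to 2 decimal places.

u* ≈ 0.29 m/s

Log law: V(z) = (u*/κ) · ln(z/z₀) ⇒ u* = κ · V / ln(z/z₀)
u* = 0.41 × 6.55 / ln(10.0/0.00083) = 0.41 × 6.55 / 9.3967
   = 2.6855 / 9.3967 = 0.2858 m/s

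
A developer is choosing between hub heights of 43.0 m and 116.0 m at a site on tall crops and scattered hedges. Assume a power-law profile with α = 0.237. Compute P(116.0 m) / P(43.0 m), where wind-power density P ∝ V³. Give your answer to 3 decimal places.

2.025

Speed ratio: V_B/V_A = (z_B/z_A)^α = (116.0/43.0)^0.237 = (2.6977)^0.237 = 1.26516
Power-density ratio: P_B/P_A = (V_B/V_A)³ = (1.26516)³ = 2.02504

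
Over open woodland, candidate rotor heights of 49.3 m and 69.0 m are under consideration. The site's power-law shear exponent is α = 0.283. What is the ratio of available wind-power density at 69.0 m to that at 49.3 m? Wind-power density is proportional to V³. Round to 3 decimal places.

Speed ratio: V_B/V_A = (z_B/z_A)^α = (69.0/49.3)^0.283 = (1.3996)^0.283 = 1.09981
Power-density ratio: P_B/P_A = (V_B/V_A)³ = (1.09981)³ = 1.33032

1.330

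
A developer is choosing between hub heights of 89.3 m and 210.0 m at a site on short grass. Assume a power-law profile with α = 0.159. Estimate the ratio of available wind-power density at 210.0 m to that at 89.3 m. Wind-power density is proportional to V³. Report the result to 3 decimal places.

1.504

Speed ratio: V_B/V_A = (z_B/z_A)^α = (210.0/89.3)^0.159 = (2.3516)^0.159 = 1.14564
Power-density ratio: P_B/P_A = (V_B/V_A)³ = (1.14564)³ = 1.50364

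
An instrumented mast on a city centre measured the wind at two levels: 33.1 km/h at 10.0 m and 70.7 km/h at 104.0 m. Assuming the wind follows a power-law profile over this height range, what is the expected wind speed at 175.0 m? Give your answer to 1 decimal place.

83.7 km/h

First find α: α = ln(V₂/V₁)/ln(z₂/z₁) = ln(70.7/33.1)/ln(104.0/10.0) = 0.75891/2.34181 = 0.3241
Extrapolate from 104.0 m to 175.0 m: V₃ = 70.7 × (175.0/104.0)^0.3241 = 70.7 × 1.1837 = 83.6876 km/h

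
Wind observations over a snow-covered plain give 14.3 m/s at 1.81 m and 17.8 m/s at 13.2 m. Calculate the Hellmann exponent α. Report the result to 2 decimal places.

α ≈ 0.11

Power law: V₂/V₁ = (z₂/z₁)^α ⇒ α = ln(V₂/V₁) / ln(z₂/z₁)
α = ln(17.8/14.3) / ln(13.2/1.81) = ln(1.2448) / ln(7.2928)
  = 0.21894 / 1.98689 = 0.11019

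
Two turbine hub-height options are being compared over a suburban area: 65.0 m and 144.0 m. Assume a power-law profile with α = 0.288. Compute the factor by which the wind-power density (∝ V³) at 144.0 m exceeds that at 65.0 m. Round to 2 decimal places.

Speed ratio: V_B/V_A = (z_B/z_A)^α = (144.0/65.0)^0.288 = (2.2154)^0.288 = 1.25745
Power-density ratio: P_B/P_A = (V_B/V_A)³ = (1.25745)³ = 1.98824

1.99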